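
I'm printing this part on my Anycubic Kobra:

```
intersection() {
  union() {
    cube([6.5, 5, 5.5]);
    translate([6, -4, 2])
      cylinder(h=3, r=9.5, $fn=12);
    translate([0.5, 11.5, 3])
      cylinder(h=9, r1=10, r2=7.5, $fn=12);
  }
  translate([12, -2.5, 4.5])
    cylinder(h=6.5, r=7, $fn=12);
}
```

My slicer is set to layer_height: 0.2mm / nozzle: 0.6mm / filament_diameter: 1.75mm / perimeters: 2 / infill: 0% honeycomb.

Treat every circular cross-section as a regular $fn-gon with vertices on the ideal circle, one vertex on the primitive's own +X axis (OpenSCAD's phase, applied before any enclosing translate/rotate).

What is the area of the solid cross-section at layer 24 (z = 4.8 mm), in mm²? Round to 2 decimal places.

103.26 mm²

At z = 4.8 mm: the 6.5×5 cube contributes its full rectangle (area 32.50 mm²); the cylinder at (6, -4): section is a regular 12-gon, circumradius r=9.5 (area = (12/2)·9.500²·sin(360°/12) = 270.75 mm²); the cone at (0.5, 11.5) contributes a regular 12-gon of circumradius 9.500 (interpolated between r1=10 and r2=7.5 at t=0.200) (area = (12/2)·9.500²·sin(360°/12) = 270.75 mm²); Merging all regions: the regions partially overlap — summed areas 574.00 mm² minus the doubly-counted overlap 44.95 mm² gives 529.05 mm² — area = 529.05 mm²; the r=7 cylinder at (12, -2.5) contributes a regular 12-gon of circumradius 7 (area = (12/2)·7.000²·sin(360°/12) = 147.00 mm²); Keeping only the common overlap: the r=7 cylinder at (12, -2.5) partially overlaps the result so far; clipping to the common part keeps 103.26 mm² — area = 103.26 mm². Overall, the cross-section is a single solid region. Net area = 103.26 mm².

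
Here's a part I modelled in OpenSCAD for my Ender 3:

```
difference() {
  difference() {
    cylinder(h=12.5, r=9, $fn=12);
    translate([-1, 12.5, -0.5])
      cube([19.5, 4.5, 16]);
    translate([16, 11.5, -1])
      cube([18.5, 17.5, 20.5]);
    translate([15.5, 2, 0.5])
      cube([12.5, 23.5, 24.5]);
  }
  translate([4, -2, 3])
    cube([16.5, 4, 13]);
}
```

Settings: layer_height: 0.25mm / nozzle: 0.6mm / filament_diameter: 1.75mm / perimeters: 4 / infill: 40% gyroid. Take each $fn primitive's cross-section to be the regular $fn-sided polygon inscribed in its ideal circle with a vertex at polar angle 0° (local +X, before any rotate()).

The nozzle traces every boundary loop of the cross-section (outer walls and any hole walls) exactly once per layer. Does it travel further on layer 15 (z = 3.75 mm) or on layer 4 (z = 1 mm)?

Layer 15 (z = 3.75): the cylinder: section is a regular 12-gon, circumradius r=9 (perimeter = 2·12·9.000·sin(180°/12) = 55.90 mm); the 19.5×4.5 cube at (-1, 12.5) contributes its full rectangle (perimeter 48.00 mm); the cube at (16, 11.5) (footprint 18.5×17.5) is included at this height (perimeter 72.00 mm); the 12.5×23.5 cube at (15.5, 2) contributes its full rectangle (perimeter 72.00 mm); After the difference (first − rest): starting from the r=9 cylinder, the 19.5×4.5 cube at (-1, 12.5) misses the remaining region (no effect); the 18.5×17.5 cube at (16, 11.5) misses the remaining region (no effect); the 12.5×23.5 cube at (15.5, 2) misses the remaining region (no effect) — boundary = 55.90 mm; the cube at (4, -2) (footprint 16.5×4) is included at this height (perimeter 41.00 mm); After the difference (first − rest): starting from the result so far, the 16.5×4 cube at (4, -2) partially overlaps it — only the 18.93 mm² overlap (of its 66.00 mm²) is removed, clipping the outline — boundary = 64.69 mm. So its perimeter = 64.69 mm. Layer 4 (z = 1): the r=9 cylinder contributes a regular 12-gon of circumradius 9 (perimeter = 2·12·9.000·sin(180°/12) = 55.90 mm); the cube at (-1, 12.5) is present — its section is the full 19.5×4.5 rectangle (perimeter 48.00 mm); the 18.5×17.5 cube at (16, 11.5) contributes its full rectangle (perimeter 72.00 mm); the cube at (15.5, 2) (footprint 12.5×23.5) is included at this height (perimeter 72.00 mm); After the difference (first − rest): starting from the r=9 cylinder, the 19.5×4.5 cube at (-1, 12.5) misses the remaining region (no effect); the 18.5×17.5 cube at (16, 11.5) misses the remaining region (no effect); the 12.5×23.5 cube at (15.5, 2) misses the remaining region (no effect) — boundary = 55.90 mm; the cube at (4, -2) is not intersected at this z (z outside [3, 16]); Taking the first minus the rest: none of the subtracted shapes is present at this height, so that combined region is unchanged — boundary = 55.90 mm. So its perimeter = 55.90 mm. Layer 15 is larger (64.69 vs 55.90 mm).

layer 15 (z = 3.75 mm)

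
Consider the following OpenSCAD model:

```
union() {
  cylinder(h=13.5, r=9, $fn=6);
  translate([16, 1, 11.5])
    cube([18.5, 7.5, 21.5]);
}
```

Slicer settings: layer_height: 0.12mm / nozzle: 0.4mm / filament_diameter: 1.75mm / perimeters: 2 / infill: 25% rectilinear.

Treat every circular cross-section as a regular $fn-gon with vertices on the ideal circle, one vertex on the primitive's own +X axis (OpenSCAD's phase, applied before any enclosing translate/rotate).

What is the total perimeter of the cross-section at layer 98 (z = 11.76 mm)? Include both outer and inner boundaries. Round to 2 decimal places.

106.00 mm

At z = 11.76 mm: the cylinder: section is a regular 6-gon, circumradius r=9 (perimeter = 2·6·9.000·sin(180°/6) = 54.00 mm); the cube at (16, 1) is present — its section is the full 18.5×7.5 rectangle (perimeter 52.00 mm); Merging all regions: the 2 present regions are separate (no shared area or edge), so areas and boundary lengths simply add and each stays a separate island — boundary = 106.00 mm. Overall, the cross-section has 2 separate islands. Total boundary length (outer) = 106.00 mm.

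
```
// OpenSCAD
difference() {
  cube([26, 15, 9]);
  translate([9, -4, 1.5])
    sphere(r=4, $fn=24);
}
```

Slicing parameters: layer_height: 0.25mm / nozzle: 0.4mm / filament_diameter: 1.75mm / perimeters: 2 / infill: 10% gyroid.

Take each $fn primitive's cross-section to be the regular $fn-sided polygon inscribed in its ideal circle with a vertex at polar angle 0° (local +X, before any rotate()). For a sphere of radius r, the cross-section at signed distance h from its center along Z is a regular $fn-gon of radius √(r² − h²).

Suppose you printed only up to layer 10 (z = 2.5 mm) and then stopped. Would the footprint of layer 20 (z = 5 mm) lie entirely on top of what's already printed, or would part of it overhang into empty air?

entirely on top

Compare the two slices. At z = 2.5: the cube is present — its section is the full 26×15 rectangle (area 390.00 mm²); the sphere at (9, -4): section is a regular 24-gon, circumradius = √(r²−h²) = √(4²−1²) = 3.873 (area = (24/2)·3.873²·sin(360°/24) = 46.59 mm²); After the difference (first − rest): starting from the 26×15 cube (390.00 mm²), the r=4 sphere at (9, -4) misses the remaining region (no effect) — area = 390.00 mm². At z = 5: the cube (footprint 26×15) is included at this height (area 390.00 mm²); the sphere at (9, -4): section is a regular 24-gon, circumradius = √(r²−h²) = √(4²−3.5²) = 1.936 (area = (24/2)·1.936²·sin(360°/24) = 11.65 mm²); After the difference (first − rest): starting from the 26×15 cube (390.00 mm²), the r=4 sphere at (9, -4) misses the remaining region (no effect) — area = 390.00 mm². Checking containment: the cross-section at z = 5 is a subset of the cross-section at z = 2.5.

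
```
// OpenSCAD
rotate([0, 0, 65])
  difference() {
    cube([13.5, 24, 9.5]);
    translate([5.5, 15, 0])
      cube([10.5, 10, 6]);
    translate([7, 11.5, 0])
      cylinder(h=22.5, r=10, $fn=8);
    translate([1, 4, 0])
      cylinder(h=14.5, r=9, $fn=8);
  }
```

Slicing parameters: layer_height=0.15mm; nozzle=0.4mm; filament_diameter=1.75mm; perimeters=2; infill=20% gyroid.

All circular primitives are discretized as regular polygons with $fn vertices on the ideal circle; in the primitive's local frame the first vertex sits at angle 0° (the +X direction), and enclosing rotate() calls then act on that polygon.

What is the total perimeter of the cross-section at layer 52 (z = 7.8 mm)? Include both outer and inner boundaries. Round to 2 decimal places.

55.21 mm

At z = 7.8 mm: the cube (footprint 13.5×24) is included at this height (perimeter 75.00 mm); the cube at (5.5, 15) does not reach this height (z outside [0, 6]); the r=10 cylinder at (7, 11.5) contributes a regular 8-gon of circumradius 10 (perimeter = 2·8·10.000·sin(180°/8) = 61.23 mm); the cylinder at (1, 4): section is a regular 8-gon, circumradius r=9 (perimeter = 2·8·9.000·sin(180°/8) = 55.11 mm); Subtracting the remaining from the first: starting from the 13.5×24 cube, the r=10 cylinder at (7, 11.5) partially overlaps it — only the 232.20 mm² overlap (of its 282.84 mm²) is removed, clipping the outline; the r=9 cylinder at (1, 4) partially overlaps it — only the 24.09 mm² overlap (of its 229.10 mm²) is removed, clipping the outline — boundary = 55.21 mm; (whole slice rotated 65° about Z — lengths, areas and connectivity unchanged). Overall, the cross-section has 2 separate islands. Total boundary length (outer) = 55.21 mm.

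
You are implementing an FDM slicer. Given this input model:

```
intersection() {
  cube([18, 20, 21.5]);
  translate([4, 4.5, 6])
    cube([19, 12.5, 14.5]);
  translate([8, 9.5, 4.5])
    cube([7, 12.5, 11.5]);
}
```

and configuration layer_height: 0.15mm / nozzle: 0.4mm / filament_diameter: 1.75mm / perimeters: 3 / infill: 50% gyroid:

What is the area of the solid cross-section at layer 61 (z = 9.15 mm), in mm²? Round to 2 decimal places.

At z = 9.15 mm: the cube is present — its section is the full 18×20 rectangle (area 360.00 mm²); the cube at (4, 4.5) (footprint 19×12.5) is included at this height (area 237.50 mm²); the cube at (8, 9.5) is present — its section is the full 7×12.5 rectangle (area 87.50 mm²); After intersecting: the 19×12.5 cube at (4, 4.5) partially overlaps the 18×20 cube; clipping to the common part keeps 175.00 mm²; the 7×12.5 cube at (8, 9.5) partially overlaps the running intersection; clipping to the common part keeps 52.50 mm² — area = 52.50 mm². Overall, the cross-section is a single solid region. Net area = 52.50 mm².

52.50 mm²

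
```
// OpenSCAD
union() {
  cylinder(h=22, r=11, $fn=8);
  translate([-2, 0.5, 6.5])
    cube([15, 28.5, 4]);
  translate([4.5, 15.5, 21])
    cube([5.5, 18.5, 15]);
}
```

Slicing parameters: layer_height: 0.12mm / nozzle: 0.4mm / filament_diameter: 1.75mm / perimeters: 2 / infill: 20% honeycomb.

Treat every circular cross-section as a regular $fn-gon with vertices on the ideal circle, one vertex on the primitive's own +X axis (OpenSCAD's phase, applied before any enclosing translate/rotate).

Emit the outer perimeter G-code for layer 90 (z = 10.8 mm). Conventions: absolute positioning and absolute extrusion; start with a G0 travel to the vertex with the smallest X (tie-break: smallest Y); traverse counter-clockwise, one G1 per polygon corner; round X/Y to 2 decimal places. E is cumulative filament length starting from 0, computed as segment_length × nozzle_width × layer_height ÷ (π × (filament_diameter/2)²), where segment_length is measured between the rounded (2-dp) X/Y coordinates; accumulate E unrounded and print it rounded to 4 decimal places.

At z = 10.8 mm: the r=11 cylinder gives a regular 8-gon of circumradius 11 (constant along its height); the cube at (-2, 0.5) is absent (z outside [6.5, 10.5]); the cube at (4.5, 15.5) is not intersected at this z (z outside [21, 36]); Merging all regions: only the r=11 cylinder is present, so the union is just that shape — 1 connected region. The outline is a single polygon with 8 vertices. Extrusion per mm of travel: 0.4 × 0.12 / (π × 0.875²) = 0.019956. Accumulating E over each segment gives final E = 1.3442.

G0 X-11.00 Y0.00 Z10.80
G1 X-7.78 Y-7.78 E0.1680
G1 X0.00 Y-11.00 E0.3361
G1 X7.78 Y-7.78 E0.5041
G1 X11.00 Y0.00 E0.6721
G1 X7.78 Y7.78 E0.8402
G1 X0.00 Y11.00 E1.0082
G1 X-7.78 Y7.78 E1.1762
G1 X-11.00 Y0.00 E1.3442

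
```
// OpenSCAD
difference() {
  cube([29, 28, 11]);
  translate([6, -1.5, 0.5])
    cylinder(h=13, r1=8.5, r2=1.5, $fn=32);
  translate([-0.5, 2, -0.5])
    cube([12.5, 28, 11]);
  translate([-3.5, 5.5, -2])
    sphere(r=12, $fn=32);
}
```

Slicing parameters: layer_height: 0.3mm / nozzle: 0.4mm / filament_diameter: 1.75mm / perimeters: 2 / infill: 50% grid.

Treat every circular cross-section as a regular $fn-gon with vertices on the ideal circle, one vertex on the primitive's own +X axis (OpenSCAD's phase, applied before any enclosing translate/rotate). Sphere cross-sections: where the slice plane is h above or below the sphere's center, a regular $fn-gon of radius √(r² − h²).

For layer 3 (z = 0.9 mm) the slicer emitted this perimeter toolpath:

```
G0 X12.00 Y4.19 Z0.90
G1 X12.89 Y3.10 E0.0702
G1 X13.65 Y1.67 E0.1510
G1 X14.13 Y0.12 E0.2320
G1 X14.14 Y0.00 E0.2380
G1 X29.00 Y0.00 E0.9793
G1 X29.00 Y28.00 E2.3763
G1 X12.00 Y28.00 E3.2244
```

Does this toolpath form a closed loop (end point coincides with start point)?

Start point (G0): (12.00, 4.19). End point (last G1): the path does not return to the start — open.

no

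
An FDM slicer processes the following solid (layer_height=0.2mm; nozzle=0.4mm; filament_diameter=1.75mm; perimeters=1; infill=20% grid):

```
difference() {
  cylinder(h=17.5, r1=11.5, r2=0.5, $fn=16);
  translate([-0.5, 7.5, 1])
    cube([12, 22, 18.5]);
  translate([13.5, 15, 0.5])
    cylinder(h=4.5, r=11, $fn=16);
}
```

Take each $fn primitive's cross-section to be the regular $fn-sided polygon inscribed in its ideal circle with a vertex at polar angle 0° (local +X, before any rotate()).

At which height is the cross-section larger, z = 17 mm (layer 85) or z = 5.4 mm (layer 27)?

Layer 85 (z = 17): the cone: at t=0.971 of its height the radius interpolates to r₁+(r₂−r₁)t = 0.814, giving a regular 16-gon of that circumradius (area = (16/2)·0.814²·sin(360°/16) = 2.03 mm²); the cube at (-0.5, 7.5) is present — its section is the full 12×22 rectangle (area 264.00 mm²); the cylinder at (13.5, 15) is not intersected at this z (z outside [0.5, 5]); Taking the first minus the rest: starting from the cone (2.03 mm²), the 12×22 cube at (-0.5, 7.5) misses the remaining region (no effect) — area = 2.03 mm². So its area = 2.03 mm². Layer 27 (z = 5.4): the cone contributes a regular 16-gon of circumradius 8.106 (interpolated between r1=11.5 and r2=0.5 at t=0.309) (area = (16/2)·8.106²·sin(360°/16) = 201.15 mm²); the cube at (-0.5, 7.5) (footprint 12×22) is included at this height (area 264.00 mm²); the cylinder at (13.5, 15) is not intersected at this z (z outside [0.5, 5]); After the difference (first − rest): starting from the cone (201.15 mm²), the 12×22 cube at (-0.5, 7.5) partially overlaps it — only the 1.20 mm² overlap (of its 264.00 mm²) is removed, clipping the outline — area = 199.95 mm². So its area = 199.95 mm². Layer 27 is larger (199.95 vs 2.03 mm²).

layer 27 (z = 5.4 mm)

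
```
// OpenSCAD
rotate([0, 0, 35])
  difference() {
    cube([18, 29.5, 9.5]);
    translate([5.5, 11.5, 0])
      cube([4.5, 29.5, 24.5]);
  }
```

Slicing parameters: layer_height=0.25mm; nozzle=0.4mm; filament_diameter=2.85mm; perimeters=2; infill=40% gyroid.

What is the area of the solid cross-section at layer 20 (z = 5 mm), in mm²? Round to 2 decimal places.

450.00 mm²

At z = 5 mm: the cube is present — its section is the full 18×29.5 rectangle (area 531.00 mm²); the cube at (5.5, 11.5) (footprint 4.5×29.5) is included at this height (area 132.75 mm²); After the difference (first − rest): starting from the 18×29.5 cube (531.00 mm²), the 4.5×29.5 cube at (5.5, 11.5) partially overlaps it — only the 81.00 mm² overlap (of its 132.75 mm²) is removed, clipping the outline — area = 450.00 mm²; (rotated 35° about Z; rotation is an isometry so areas/perimeters/island counts are preserved). Overall, the cross-section is a single solid region. Net area = 450.00 mm².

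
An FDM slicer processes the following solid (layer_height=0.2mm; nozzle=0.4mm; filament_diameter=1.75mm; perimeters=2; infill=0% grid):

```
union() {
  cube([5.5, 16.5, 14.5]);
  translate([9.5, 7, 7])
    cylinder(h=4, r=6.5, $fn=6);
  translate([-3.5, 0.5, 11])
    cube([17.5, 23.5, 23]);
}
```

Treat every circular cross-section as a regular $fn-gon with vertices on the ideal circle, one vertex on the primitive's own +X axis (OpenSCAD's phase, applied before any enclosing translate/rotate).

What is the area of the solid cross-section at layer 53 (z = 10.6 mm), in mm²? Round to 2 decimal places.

At z = 10.6 mm: the 5.5×16.5 cube contributes its full rectangle (area 90.75 mm²); the r=6.5 cylinder at (9.5, 7) contributes a regular 6-gon of circumradius 6.5 (area = (6/2)·6.500²·sin(360°/6) = 109.77 mm²); the cube at (-3.5, 0.5) is absent (z outside [11, 34]); Taking the union: the regions partially overlap — summed areas 200.52 mm² minus the doubly-counted overlap 10.83 mm² gives 189.69 mm² — area = 189.69 mm². Overall, the cross-section is a single solid region. Net area = 189.69 mm².

189.69 mm²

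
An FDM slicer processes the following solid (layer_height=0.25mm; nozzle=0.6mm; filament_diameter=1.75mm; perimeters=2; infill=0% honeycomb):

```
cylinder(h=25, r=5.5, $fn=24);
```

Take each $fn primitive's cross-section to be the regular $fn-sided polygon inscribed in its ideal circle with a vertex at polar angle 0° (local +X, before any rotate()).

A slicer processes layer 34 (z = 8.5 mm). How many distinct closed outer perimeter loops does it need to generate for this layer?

1

At z = 8.5 mm: the r=5.5 cylinder gives a regular 24-gon of circumradius 5.5 (constant along its height). The result has 1 disconnected region.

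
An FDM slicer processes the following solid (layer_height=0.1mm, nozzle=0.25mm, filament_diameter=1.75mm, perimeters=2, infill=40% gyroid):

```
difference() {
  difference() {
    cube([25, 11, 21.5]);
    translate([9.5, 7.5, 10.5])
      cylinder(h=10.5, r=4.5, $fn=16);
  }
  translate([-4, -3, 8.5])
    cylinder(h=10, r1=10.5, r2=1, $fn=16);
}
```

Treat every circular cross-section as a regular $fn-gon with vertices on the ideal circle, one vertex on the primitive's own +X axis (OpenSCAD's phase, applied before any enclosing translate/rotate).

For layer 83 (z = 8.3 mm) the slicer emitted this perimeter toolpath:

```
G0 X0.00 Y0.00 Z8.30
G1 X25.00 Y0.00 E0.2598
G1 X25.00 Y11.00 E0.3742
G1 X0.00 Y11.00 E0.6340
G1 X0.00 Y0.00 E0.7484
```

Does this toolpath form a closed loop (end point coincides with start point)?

Start point (G0): (0.00, 0.00). End point (last G1): the path returns to the start — closed.

yes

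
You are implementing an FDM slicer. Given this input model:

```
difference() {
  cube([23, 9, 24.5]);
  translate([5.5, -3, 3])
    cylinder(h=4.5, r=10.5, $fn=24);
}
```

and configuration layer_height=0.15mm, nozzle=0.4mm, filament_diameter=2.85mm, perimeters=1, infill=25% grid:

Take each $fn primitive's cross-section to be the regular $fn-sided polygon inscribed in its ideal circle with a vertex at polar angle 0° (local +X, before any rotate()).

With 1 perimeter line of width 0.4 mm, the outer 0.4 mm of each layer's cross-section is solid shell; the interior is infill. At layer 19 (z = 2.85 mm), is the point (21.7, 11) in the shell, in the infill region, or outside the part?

outside

At z = 2.85 mm: the cube is present — its section is the full 23×9 rectangle; the cylinder at (5.5, -3) does not reach this height (z outside [3, 7.5]); Taking the first minus the rest: none of the subtracted shapes is present at this height, so the 23×9 cube is unchanged — 1 connected region. Overall, the cross-section is a single solid region. The nearest boundary edge runs (23.00, 9.00)→(0.00, 9.00); distance from the point to it = 2.00 mm. The point is not inside any of the regions above, so it lies outside the cross-section (2.00 mm from the nearest boundary).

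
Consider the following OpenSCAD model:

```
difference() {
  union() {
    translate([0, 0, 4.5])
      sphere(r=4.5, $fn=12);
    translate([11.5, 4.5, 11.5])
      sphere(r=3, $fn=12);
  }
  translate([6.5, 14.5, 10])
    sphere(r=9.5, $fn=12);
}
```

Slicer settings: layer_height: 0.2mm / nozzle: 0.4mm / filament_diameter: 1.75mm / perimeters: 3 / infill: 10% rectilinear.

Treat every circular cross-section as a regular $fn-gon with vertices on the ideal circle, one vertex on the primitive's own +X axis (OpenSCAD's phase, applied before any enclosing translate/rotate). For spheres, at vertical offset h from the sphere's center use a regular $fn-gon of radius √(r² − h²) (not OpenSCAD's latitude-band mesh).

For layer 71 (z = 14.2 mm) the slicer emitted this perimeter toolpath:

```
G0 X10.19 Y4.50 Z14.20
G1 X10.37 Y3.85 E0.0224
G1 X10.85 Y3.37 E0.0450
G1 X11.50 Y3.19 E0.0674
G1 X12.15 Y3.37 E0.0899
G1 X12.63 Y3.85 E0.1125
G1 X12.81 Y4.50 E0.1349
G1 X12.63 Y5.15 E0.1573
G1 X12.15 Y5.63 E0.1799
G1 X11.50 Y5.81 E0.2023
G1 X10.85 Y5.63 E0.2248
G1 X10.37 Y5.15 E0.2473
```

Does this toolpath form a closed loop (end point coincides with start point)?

Start point (G0): (10.19, 4.50). End point (last G1): the path does not return to the start — open.

no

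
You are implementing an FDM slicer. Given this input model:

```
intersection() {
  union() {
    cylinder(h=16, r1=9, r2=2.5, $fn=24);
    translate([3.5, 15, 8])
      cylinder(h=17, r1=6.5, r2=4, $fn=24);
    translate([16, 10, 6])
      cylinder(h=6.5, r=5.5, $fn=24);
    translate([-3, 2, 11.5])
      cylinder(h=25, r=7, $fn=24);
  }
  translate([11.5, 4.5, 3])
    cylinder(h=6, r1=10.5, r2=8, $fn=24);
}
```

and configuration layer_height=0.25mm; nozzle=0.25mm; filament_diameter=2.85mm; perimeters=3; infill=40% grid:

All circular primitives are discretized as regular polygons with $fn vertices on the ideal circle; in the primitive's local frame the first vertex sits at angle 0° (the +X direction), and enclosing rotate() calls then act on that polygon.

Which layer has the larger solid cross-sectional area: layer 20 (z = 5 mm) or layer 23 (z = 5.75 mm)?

Layer 20 (z = 5): the cone contributes a regular 24-gon of circumradius 6.969 (interpolated between r1=9 and r2=2.5 at t=0.312) (area = (24/2)·6.969²·sin(360°/24) = 150.83 mm²); the cone at (3.5, 15) does not reach this height (z outside [8, 25]); the cylinder at (16, 10) does not reach this height (z outside [6, 12.5]); the cylinder at (-3, 2) is absent (z outside [11.5, 36.5]); Taking the union: only the cone is present, so the union is just that shape — area = 150.83 mm²; the cone at (11.5, 4.5) contributes a regular 24-gon of circumradius 9.667 (interpolated between r1=10.5 and r2=8 at t=0.333) (area = (24/2)·9.667²·sin(360°/24) = 290.22 mm²); Keeping only the common overlap: the cone at (11.5, 4.5) partially overlaps that combined region; clipping to the common part keeps 31.00 mm² — area = 31.00 mm². So its area = 31.00 mm². Layer 23 (z = 5.75): the cone (r1=9→r2=2.5) has section circumradius 6.664 here — a regular 24-gon (area = (24/2)·6.664²·sin(360°/24) = 137.93 mm²); the cone at (3.5, 15) is not intersected at this z (z outside [8, 25]); the cylinder at (16, 10) does not reach this height (z outside [6, 12.5]); the cylinder at (-3, 2) is absent (z outside [11.5, 36.5]); Taking the union: only the cone is present, so the union is just that shape — area = 137.93 mm²; the cone at (11.5, 4.5) (r1=10.5→r2=8) has section circumradius 9.354 here — a regular 24-gon (area = (24/2)·9.354²·sin(360°/24) = 271.76 mm²); After intersecting: the cone at (11.5, 4.5) partially overlaps the result so far; clipping to the common part keeps 24.09 mm² — area = 24.09 mm². So its area = 24.09 mm². Layer 20 is larger (31.00 vs 24.09 mm²).

layer 20 (z = 5 mm)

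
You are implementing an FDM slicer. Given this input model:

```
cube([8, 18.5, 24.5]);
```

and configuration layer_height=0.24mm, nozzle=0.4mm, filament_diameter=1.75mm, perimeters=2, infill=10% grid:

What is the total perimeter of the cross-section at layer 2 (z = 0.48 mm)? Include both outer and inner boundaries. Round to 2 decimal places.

At z = 0.48 mm: the 8×18.5 cube contributes its full rectangle (perimeter 53.00 mm). Overall, the cross-section is a single solid region. Total boundary length (outer) = 53.00 mm.

53.00 mm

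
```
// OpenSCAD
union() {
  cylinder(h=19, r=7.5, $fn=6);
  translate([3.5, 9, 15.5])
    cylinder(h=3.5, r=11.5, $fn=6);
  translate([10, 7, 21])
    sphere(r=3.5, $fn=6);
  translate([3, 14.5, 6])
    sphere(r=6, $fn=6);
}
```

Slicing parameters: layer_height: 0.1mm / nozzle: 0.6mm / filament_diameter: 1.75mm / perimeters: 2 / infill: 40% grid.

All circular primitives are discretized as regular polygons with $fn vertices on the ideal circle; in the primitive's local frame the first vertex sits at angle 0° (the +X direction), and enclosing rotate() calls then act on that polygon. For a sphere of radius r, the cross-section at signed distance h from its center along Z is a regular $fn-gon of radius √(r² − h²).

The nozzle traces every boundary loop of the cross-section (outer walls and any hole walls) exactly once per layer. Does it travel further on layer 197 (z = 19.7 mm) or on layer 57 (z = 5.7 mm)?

layer 57 (z = 5.7 mm)

Layer 197 (z = 19.7): the cylinder is not intersected at this z (z outside [0, 19]); the cylinder at (3.5, 9) does not reach this height (z outside [15.5, 19]); the r=3.5 sphere at (10, 7) contributes a regular 6-gon of circumradius √(3.5²−1.3²) = 3.250 (perimeter = 2·6·3.250·sin(180°/6) = 19.50 mm); the sphere at (3, 14.5) does not reach this height (|z−center|=13.700 > r=6); Taking the union: only the r=3.5 sphere at (10, 7) is present, so the union is just that shape — boundary = 19.50 mm. So its perimeter = 19.50 mm. Layer 57 (z = 5.7): the r=7.5 cylinder contributes a regular 6-gon of circumradius 7.5 (perimeter = 2·6·7.500·sin(180°/6) = 45.00 mm); the cylinder at (3.5, 9) does not reach this height (z outside [15.5, 19]); the sphere at (10, 7) is absent (|z−center|=15.300 > r=3.5); the r=6 sphere at (3, 14.5) contributes a regular 6-gon of circumradius √(6²−0.3²) = 5.992 (perimeter = 2·6·5.992·sin(180°/6) = 35.95 mm); Taking the union: the 2 present regions are separate (no shared area or edge), so areas and boundary lengths simply add and each stays a separate island — boundary = 80.95 mm. So its perimeter = 80.95 mm. Layer 57 is larger (80.95 vs 19.50 mm).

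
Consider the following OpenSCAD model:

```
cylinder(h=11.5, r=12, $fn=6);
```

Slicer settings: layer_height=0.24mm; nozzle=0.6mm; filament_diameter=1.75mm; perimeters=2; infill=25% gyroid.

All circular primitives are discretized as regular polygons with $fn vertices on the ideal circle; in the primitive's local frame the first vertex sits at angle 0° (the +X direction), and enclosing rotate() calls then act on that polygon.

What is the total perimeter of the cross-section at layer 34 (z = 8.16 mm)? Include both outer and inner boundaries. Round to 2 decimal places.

At z = 8.16 mm: the r=12 cylinder contributes a regular 6-gon of circumradius 12 (perimeter = 2·6·12.000·sin(180°/6) = 72.00 mm). Overall, the cross-section is a single solid region. Total boundary length (outer) = 72.00 mm.

72.00 mm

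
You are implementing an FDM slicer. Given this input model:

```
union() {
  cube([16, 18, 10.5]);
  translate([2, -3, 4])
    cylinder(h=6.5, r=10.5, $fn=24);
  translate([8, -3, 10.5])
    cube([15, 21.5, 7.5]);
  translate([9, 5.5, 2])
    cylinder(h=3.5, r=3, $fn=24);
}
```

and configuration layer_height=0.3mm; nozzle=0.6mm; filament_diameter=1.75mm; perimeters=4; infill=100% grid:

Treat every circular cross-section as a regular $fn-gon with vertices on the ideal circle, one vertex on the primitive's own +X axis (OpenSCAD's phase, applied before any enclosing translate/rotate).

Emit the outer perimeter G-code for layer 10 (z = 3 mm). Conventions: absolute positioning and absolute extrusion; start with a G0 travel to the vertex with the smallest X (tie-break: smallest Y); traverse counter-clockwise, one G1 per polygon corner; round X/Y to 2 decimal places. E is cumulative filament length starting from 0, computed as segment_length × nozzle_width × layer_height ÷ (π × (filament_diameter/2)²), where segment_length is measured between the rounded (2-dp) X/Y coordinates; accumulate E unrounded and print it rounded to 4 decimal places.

At z = 3 mm: the cube (footprint 16×18) is included at this height; the cylinder at (2, -3) is absent (z outside [4, 10.5]); the cube at (8, -3) is absent (z outside [10.5, 18]); the cylinder at (9, 5.5): section is a regular 24-gon, circumradius r=3; Merging all regions: the r=3 cylinder at (9, 5.5) lies entirely inside the 16×18 cube, so the union is just the 16×18 cube — 1 connected region. The outline is a single polygon with 4 vertices. Extrusion per mm of travel: 0.6 × 0.3 / (π × 0.875²) = 0.074835. Accumulating E over each segment gives final E = 5.0888.

G0 X0.00 Y0.00 Z3.00
G1 X16.00 Y0.00 E1.1974
G1 X16.00 Y18.00 E2.5444
G1 X0.00 Y18.00 E3.7418
G1 X0.00 Y0.00 E5.0888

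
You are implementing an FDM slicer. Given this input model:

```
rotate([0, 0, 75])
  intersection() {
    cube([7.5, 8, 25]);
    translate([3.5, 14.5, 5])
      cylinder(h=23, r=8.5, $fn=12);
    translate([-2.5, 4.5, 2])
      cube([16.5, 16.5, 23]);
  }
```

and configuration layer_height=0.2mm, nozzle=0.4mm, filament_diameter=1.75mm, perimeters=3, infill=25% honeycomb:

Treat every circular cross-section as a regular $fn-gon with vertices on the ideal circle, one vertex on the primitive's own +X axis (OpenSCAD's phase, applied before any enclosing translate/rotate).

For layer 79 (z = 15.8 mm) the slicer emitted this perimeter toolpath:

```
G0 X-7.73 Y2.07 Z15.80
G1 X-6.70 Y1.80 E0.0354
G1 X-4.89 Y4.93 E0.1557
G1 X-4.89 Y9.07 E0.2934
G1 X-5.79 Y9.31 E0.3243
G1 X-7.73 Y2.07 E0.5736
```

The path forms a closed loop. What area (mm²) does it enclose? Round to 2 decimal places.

Apply the shoelace formula to the sequence of (X, Y) vertices; enclosed area = 11.23 mm².

11.23 mm²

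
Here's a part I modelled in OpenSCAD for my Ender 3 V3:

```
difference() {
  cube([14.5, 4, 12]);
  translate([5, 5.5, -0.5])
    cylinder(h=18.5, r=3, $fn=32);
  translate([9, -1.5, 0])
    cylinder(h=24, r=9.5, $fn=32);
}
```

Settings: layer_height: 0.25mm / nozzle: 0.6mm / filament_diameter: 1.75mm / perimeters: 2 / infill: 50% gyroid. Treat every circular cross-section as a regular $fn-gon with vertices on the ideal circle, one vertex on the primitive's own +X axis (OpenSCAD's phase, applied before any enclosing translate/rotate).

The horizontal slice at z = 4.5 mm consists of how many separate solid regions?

1

At z = 4.5 mm: the cube is present — its section is the full 14.5×4 rectangle; the r=3 cylinder at (5, 5.5) contributes a regular 32-gon of circumradius 3; the cylinder at (9, -1.5): section is a regular 32-gon, circumradius r=9.5; After the difference (first − rest): starting from the 14.5×4 cube, the r=3 cylinder at (5, 5.5) partially overlaps it — only the 5.47 mm² overlap (of its 28.09 mm²) is removed, clipping the outline; the r=9.5 cylinder at (9, -1.5) partially overlaps it — only the 51.10 mm² overlap (of its 281.71 mm²) is removed, clipping the outline — 1 connected region. The result has 1 disconnected region.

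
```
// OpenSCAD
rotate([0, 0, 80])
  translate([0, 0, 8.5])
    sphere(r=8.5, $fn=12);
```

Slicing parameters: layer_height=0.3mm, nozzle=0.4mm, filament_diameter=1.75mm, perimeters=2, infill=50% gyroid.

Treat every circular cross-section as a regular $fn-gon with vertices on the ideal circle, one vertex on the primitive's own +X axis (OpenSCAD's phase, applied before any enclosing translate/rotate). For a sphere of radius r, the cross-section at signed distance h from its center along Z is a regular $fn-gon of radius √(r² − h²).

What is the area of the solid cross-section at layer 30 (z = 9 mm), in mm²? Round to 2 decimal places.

At z = 9 mm: the r=8.5 sphere contributes a regular 12-gon of circumradius √(8.5²−0.5²) = 8.485 (area = (12/2)·8.485²·sin(360°/12) = 216.00 mm²); (whole slice rotated 80° about Z — lengths, areas and connectivity unchanged). Overall, the cross-section is a single solid region. Net area = 216.00 mm².

216.00 mm²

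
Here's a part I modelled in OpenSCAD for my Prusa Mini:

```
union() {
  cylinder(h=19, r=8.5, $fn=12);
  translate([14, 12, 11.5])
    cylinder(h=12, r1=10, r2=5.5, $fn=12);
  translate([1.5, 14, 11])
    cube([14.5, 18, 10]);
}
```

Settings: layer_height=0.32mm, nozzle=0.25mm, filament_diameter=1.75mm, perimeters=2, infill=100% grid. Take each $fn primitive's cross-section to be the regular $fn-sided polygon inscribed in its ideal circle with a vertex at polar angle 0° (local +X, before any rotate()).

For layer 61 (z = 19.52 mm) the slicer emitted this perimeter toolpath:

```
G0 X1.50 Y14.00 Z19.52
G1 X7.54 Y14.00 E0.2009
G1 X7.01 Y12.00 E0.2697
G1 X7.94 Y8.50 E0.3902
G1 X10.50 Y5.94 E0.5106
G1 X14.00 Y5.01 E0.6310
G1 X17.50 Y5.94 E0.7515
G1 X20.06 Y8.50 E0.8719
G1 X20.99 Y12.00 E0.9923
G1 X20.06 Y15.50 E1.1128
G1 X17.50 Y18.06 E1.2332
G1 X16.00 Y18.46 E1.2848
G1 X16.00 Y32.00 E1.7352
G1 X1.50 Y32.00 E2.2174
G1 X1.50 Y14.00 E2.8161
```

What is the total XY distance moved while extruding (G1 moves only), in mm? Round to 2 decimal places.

Sum the Euclidean lengths of each G1 segment: total = 84.67 mm.

84.67 mm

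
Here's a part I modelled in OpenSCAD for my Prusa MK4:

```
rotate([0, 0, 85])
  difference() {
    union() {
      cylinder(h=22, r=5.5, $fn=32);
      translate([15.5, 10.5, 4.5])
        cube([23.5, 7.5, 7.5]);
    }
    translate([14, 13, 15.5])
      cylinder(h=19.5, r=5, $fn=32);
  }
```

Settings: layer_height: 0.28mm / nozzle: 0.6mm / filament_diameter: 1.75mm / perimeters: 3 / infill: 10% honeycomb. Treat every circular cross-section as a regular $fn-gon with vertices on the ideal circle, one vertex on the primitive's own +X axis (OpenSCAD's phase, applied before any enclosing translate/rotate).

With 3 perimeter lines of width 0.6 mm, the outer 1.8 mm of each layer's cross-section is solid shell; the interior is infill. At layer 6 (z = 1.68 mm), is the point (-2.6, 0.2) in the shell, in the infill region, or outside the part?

At z = 1.68 mm: the r=5.5 cylinder gives a regular 32-gon of circumradius 5.5 (constant along its height); the cube at (15.5, 10.5) does not reach this height (z outside [4.5, 12]); Taking the union: only the r=5.5 cylinder is present, so the union is just that shape — 1 connected region; the cylinder at (14, 13) is absent (z outside [15.5, 35]); After the difference (first − rest): none of the subtracted shapes is present at this height, so the result so far is unchanged — 1 connected region; (whole slice rotated 85° about Z — lengths, areas and connectivity unchanged). Overall, the cross-section is a single solid region. Undo the 85° rotation: the query point maps to (-0.027, 2.608) in the un-rotated model frame. The nearest boundary edge runs (0.00, 5.50)→(-1.07, 5.39); distance from the point to it = 2.88 mm. The point is inside the cross-section and 2.88 mm from the nearest boundary — more than the 1.8 mm shell width (3 × 0.6), so it's in the infill interior.

infill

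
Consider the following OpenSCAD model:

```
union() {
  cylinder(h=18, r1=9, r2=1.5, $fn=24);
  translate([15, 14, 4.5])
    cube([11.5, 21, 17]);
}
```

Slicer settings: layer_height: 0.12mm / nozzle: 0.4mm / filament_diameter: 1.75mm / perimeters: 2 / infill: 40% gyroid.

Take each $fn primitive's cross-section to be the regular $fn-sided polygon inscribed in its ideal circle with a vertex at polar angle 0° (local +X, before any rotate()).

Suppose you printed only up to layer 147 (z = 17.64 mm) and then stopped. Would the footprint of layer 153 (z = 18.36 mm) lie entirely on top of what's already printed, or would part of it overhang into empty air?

entirely on top

Compare the two slices. At z = 17.64: the cone (r1=9→r2=1.5) has section circumradius 1.650 here — a regular 24-gon (area = (24/2)·1.650²·sin(360°/24) = 8.46 mm²); the cube at (15, 14) is present — its section is the full 11.5×21 rectangle (area 241.50 mm²); Combining (union): the 2 present regions are separate (no shared area or edge), so areas and boundary lengths simply add and each stays a separate island — area = 249.96 mm². At z = 18.36: the cone does not reach this height (z outside [0, 18]); the 11.5×21 cube at (15, 14) contributes its full rectangle (area 241.50 mm²); Merging all regions: only the 11.5×21 cube at (15, 14) is present, so the union is just that shape — area = 241.50 mm². Checking containment: the cross-section at z = 18.36 is a subset of the cross-section at z = 17.64.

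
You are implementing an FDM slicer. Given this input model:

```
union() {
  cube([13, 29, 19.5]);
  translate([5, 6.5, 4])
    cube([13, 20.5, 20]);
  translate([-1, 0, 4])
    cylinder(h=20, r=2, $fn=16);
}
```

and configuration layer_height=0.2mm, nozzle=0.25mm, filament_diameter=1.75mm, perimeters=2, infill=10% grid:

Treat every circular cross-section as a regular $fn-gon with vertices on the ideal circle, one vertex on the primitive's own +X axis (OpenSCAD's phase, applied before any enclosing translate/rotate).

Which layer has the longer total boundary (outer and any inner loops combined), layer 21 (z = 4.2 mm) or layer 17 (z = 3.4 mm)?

Layer 21 (z = 4.2): the 13×29 cube contributes its full rectangle (perimeter 84.00 mm); the cube at (5, 6.5) is present — its section is the full 13×20.5 rectangle (perimeter 67.00 mm); the cylinder at (-1, 0): section is a regular 16-gon, circumradius r=2 (perimeter = 2·16·2.000·sin(180°/16) = 12.49 mm); Combining (union): the regions partially overlap (shared area 165.17 mm²), so the edge portions inside another operand are dropped and the merged outline is re-measured after clipping — boundary = 101.74 mm. So its perimeter = 101.74 mm. Layer 17 (z = 3.4): the cube is present — its section is the full 13×29 rectangle (perimeter 84.00 mm); the cube at (5, 6.5) does not reach this height (z outside [4, 24]); the cylinder at (-1, 0) does not reach this height (z outside [4, 24]); Taking the union: only the 13×29 cube is present, so the union is just that shape — boundary = 84.00 mm. So its perimeter = 84.00 mm. Layer 21 is larger (101.74 vs 84.00 mm).

layer 21 (z = 4.2 mm)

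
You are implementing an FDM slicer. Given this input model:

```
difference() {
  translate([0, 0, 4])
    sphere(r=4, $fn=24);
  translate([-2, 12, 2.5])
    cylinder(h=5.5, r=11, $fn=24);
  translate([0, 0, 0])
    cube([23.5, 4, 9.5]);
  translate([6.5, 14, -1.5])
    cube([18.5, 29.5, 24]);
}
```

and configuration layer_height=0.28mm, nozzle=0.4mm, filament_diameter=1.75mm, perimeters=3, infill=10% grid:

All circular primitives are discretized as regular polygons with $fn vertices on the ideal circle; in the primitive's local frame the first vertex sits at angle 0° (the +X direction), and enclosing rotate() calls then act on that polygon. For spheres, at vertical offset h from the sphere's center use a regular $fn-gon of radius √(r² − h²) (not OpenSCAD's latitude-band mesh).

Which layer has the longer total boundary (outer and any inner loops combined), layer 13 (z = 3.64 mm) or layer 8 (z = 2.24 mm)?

Layer 13 (z = 3.64): the sphere: section is a regular 24-gon, circumradius = √(r²−h²) = √(4²−0.36²) = 3.984 (perimeter = 2·24·3.984·sin(180°/24) = 24.96 mm); the r=11 cylinder at (-2, 12) contributes a regular 24-gon of circumradius 11 (perimeter = 2·24·11.000·sin(180°/24) = 68.92 mm); the 23.5×4 cube contributes its full rectangle (perimeter 55.00 mm); the cube at (6.5, 14) (footprint 18.5×29.5) is included at this height (perimeter 96.00 mm); Taking the first minus the rest: starting from the r=4 sphere, the r=11 cylinder at (-2, 12) partially overlaps it — only the 13.54 mm² overlap (of its 375.81 mm²) is removed, clipping the outline; the 23.5×4 cube partially overlaps it — only the 6.71 mm² overlap (of its 94.00 mm²) is removed, clipping the outline; the 18.5×29.5 cube at (6.5, 14) misses the remaining region (no effect) — boundary = 22.78 mm. So its perimeter = 22.78 mm. Layer 8 (z = 2.24): the r=4 sphere slices to a regular 24-gon of circumradius 3.592 (√(r²−h²) with h=1.76 from center) (perimeter = 2·24·3.592·sin(180°/24) = 22.50 mm); the cylinder at (-2, 12) does not reach this height (z outside [2.5, 8]); the cube is present — its section is the full 23.5×4 rectangle (perimeter 55.00 mm); the cube at (6.5, 14) is present — its section is the full 18.5×29.5 rectangle (perimeter 96.00 mm); After the difference (first − rest): starting from the r=4 sphere, the 23.5×4 cube partially overlaps it — only the 10.02 mm² overlap (of its 94.00 mm²) is removed, clipping the outline; the 18.5×29.5 cube at (6.5, 14) misses the remaining region (no effect) — boundary = 24.06 mm. So its perimeter = 24.06 mm. Layer 8 is larger (24.06 vs 22.78 mm).

layer 8 (z = 2.24 mm)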